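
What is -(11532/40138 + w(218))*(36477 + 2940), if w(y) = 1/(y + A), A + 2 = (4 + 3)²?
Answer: -8717120229/759755 ≈ -11474.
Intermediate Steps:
A = 47 (A = -2 + (4 + 3)² = -2 + 7² = -2 + 49 = 47)
w(y) = 1/(47 + y) (w(y) = 1/(y + 47) = 1/(47 + y))
-(11532/40138 + w(218))*(36477 + 2940) = -(11532/40138 + 1/(47 + 218))*(36477 + 2940) = -(11532*(1/40138) + 1/265)*39417 = -(5766/20069 + 1/265)*39417 = -1548059*39417/5318285 = -1*8717120229/759755 = -8717120229/759755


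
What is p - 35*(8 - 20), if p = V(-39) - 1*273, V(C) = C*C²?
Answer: -59172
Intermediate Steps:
V(C) = C³
p = -59592 (p = (-39)³ - 1*273 = -59319 - 273 = -59592)
p - 35*(8 - 20) = -59592 - 35*(8 - 20) = -59592 - 35*(-12) = -59592 + 420 = -59172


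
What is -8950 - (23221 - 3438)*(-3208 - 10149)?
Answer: 264232581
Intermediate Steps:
-8950 - (23221 - 3438)*(-3208 - 10149) = -8950 - 19783*(-13357) = -8950 - 1*(-264241531) = -8950 + 264241531 = 264232581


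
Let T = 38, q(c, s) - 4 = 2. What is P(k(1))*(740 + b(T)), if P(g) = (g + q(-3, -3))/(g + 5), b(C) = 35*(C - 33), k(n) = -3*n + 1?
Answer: 1220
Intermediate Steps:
k(n) = 1 - 3*n
q(c, s) = 6 (q(c, s) = 4 + 2 = 6)
b(C) = -1155 + 35*C (b(C) = 35*(-33 + C) = -1155 + 35*C)
P(g) = (6 + g)/(5 + g) (P(g) = (g + 6)/(g + 5) = (6 + g)/(5 + g))
P(k(1))*(740 + b(T)) = ((6 + (1 - 3*1))/(5 + (1 - 3*1)))*(740 + (-1155 + 35*38)) = ((6 + (1 - 3))/(5 + (1 - 3)))*(740 + (-1155 + 1330)) = ((6 - 2)/(5 - 2))*(740 + 175) = (4/3)*915 = 1220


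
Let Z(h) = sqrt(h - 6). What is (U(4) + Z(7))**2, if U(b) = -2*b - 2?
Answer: 81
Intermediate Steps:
U(b) = -2 - 2*b
Z(h) = sqrt(-6 + h)
(U(4) + Z(7))**2 = ((-2 - 2*4) + sqrt(-6 + 7))**2 = ((-2 - 8) + sqrt(1))**2 = (-10 + 1)**2 = (-9)**2 = 81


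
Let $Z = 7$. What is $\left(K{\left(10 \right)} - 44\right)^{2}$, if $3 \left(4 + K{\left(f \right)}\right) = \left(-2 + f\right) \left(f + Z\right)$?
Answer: $\frac{64}{9} \approx 7.1111$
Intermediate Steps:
$K{\left(f \right)} = -4 + \frac{\left(-2 + f\right) \left(7 + f\right)}{3}$ ($K{\left(f \right)} = -4 + \frac{\left(-2 + f\right) \left(f + 7\right)}{3} = -4 + \frac{\left(-2 + f\right) \left(7 + f\right)}{3}$)
$\left(K{\left(10 \right)} - 44\right)^{2} = \left(\left(- \frac{26}{3} + \frac{10^{2}}{3} + \frac{5}{3} \cdot 10\right) - 44\right)^{2} = \left(\left(- \frac{26}{3} + \frac{1}{3} \cdot 100 + \frac{50}{3}\right) - 44\right)^{2} = \left(\left(- \frac{26}{3} + \frac{100}{3} + \frac{50}{3}\right) - 44\right)^{2} = \left(\frac{124}{3} - 44\right)^{2} = \left(- \frac{8}{3}\right)^{2} = \frac{64}{9}$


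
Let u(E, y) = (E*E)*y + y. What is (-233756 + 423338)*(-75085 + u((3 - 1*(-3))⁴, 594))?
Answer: 189130304391366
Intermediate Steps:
u(E, y) = y + y*E² (u(E, y) = E²*y + y = y*E² + y = y + y*E²)
(-233756 + 423338)*(-75085 + u((3 - 1*(-3))⁴, 594)) = (-233756 + 423338)*(-75085 + 594*(1 + ((3 - 1*(-3))⁴)²)) = 189582*(-75085 + 594*(1 + ((3 + 3)⁴)²)) = 189582*(-75085 + 594*(1 + (6⁴)²)) = 189582*(-75085 + 594*(1 + 1296²)) = 189582*(-75085 + 594*(1 + 1679616)) = 189582*(-75085 + 594*1679617) = 189582*(-75085 + 997692498) = 189582*997617413 = 189130304391366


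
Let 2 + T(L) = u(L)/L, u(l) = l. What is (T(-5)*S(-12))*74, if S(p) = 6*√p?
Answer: -888*I*√3 ≈ -1538.1*I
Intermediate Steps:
T(L) = -1 (T(L) = -2 + L/L = -2 + 1 = -1)
(T(-5)*S(-12))*74 = -6*√(-12)*74 = -6*2*I*√3*74 = -12*I*√3*74 = -888*I*√3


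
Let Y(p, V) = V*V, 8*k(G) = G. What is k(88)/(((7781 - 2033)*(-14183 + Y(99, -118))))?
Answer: -11/1488732 ≈ -7.3888e-6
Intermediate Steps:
k(G) = G/8
Y(p, V) = V²
k(88)/(((7781 - 2033)*(-14183 + Y(99, -118)))) = ((⅛)*88)/(((7781 - 2033)*(-14183 + (-118)²))) = 11/((5748*(-14183 + 13924))) = 11/((5748*(-259))) = 11/(-1488732) = 11*(-1/1488732) = -11/1488732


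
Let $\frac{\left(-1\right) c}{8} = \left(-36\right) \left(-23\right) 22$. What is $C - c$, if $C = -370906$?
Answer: $-225178$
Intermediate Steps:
$c = -145728$ ($c = - 8 \left(-36\right) \left(-23\right) 22 = - 8 \cdot 828 \cdot 22 = \left(-8\right) 18216 = -145728$)
$C - c = -370906 - -145728 = -370906 + 145728 = -225178$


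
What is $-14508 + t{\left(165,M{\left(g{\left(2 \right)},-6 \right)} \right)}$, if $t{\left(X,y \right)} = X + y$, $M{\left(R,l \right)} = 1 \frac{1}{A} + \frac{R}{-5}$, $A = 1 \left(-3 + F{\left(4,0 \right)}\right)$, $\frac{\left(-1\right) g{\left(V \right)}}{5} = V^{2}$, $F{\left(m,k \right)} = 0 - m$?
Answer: $- \frac{100374}{7} \approx -14339.0$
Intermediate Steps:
$F{\left(m,k \right)} = - m$
$g{\left(V \right)} = - 5 V^{2}$
$A = -7$ ($A = 1 \left(-3 - 4\right) = 1 \left(-7\right) = -7$)
$M{\left(R,l \right)} = - \frac{1}{7} - \frac{R}{5}$ ($M{\left(R,l \right)} = 1 \frac{1}{-7} + \frac{R}{-5} = 1 \left(- \frac{1}{7}\right) + R \left(- \frac{1}{5}\right) = - \frac{1}{7} - \frac{R}{5}$)
$-14508 + t{\left(165,M{\left(g{\left(2 \right)},-6 \right)} \right)} = -14508 + \left(165 - \left(\frac{1}{7} + \frac{\left(-5\right) 2^{2}}{5}\right)\right) = -14508 + \left(165 - \left(\frac{1}{7} + \frac{\left(-5\right) 4}{5}\right)\right) = -14508 + \left(165 - - \frac{27}{7}\right) = -14508 + \left(165 + \left(- \frac{1}{7} + 4\right)\right) = -14508 + \left(165 + \frac{27}{7}\right) = -14508 + \frac{1182}{7} = - \frac{100374}{7}$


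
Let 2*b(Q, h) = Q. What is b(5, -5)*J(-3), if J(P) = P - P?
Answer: 0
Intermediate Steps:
J(P) = 0
b(Q, h) = Q/2
b(5, -5)*J(-3) = ((½)*5)*0 = (5/2)*0 = 0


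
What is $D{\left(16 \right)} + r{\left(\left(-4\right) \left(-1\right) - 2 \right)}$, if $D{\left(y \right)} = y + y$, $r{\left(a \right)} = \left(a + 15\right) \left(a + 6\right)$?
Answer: $168$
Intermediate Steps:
$r{\left(a \right)} = \left(6 + a\right) \left(15 + a\right)$ ($r{\left(a \right)} = \left(15 + a\right) \left(6 + a\right) = \left(6 + a\right) \left(15 + a\right)$)
$D{\left(y \right)} = 2 y$
$D{\left(16 \right)} + r{\left(\left(-4\right) \left(-1\right) - 2 \right)} = 2 \cdot 16 + \left(90 + \left(\left(-4\right) \left(-1\right) - 2\right)^{2} + 21 \left(\left(-4\right) \left(-1\right) - 2\right)\right) = 32 + \left(90 + \left(4 - 2\right)^{2} + 21 \left(4 - 2\right)\right) = 32 + \left(90 + 2^{2} + 21 \cdot 2\right) = 32 + \left(90 + 4 + 42\right) = 32 + 136 = 168$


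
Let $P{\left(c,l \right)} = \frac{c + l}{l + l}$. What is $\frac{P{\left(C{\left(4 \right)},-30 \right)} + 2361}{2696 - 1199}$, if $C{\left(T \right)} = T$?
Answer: $\frac{70843}{44910} \approx 1.5774$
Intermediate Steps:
$P{\left(c,l \right)} = \frac{c + l}{2 l}$
$\frac{P{\left(C{\left(4 \right)},-30 \right)} + 2361}{2696 - 1199} = \frac{\frac{4 - 30}{2 \left(-30\right)} + 2361}{2696 - 1199} = \frac{\frac{1}{2} \left(- \frac{1}{30}\right) \left(-26\right) + 2361}{1497} = \left(\frac{13}{30} + 2361\right) \frac{1}{1497} = \frac{70843}{30} \cdot \frac{1}{1497} = \frac{70843}{44910}$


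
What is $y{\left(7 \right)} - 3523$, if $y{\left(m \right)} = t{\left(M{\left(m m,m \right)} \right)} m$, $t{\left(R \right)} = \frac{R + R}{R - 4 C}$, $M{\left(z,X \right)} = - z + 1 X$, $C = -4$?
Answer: $- \frac{45505}{13} \approx -3500.4$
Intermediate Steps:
$M{\left(z,X \right)} = X - z$ ($M{\left(z,X \right)} = - z + X = X - z$)
$t{\left(R \right)} = \frac{2 R}{16 + R}$ ($t{\left(R \right)} = \frac{R + R}{R - -16} = \frac{2 R}{R + 16} = \frac{2 R}{16 + R}$)
$y{\left(m \right)} = \frac{2 m \left(m - m^{2}\right)}{16 + m - m^{2}}$ ($y{\left(m \right)} = \frac{2 \left(m - m m\right)}{16 + \left(m - m m\right)} m = \frac{2 \left(m - m^{2}\right)}{16 - \left(m^{2} - m\right)} m = \frac{2 \left(m - m^{2}\right)}{16 + m - m^{2}} m = \frac{2 m \left(m - m^{2}\right)}{16 + m - m^{2}}$)
$y{\left(7 \right)} - 3523 = \frac{2 \cdot 7^{2} \left(-1 + 7\right)}{-16 + 7^{2} - 7} - 3523 = 2 \cdot 49 \frac{1}{-16 + 49 - 7} \cdot 6 - 3523 = 2 \cdot 49 \cdot \frac{1}{26} \cdot 6 - 3523 = \frac{294}{13} - 3523 = - \frac{45505}{13}$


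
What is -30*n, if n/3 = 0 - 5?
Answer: 450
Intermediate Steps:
n = -15 (n = 3*(0 - 5) = 3*(-5) = -15)
-30*n = -30*(-15) = 450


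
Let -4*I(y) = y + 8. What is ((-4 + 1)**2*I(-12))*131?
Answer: 1179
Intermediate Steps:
I(y) = -2 - y/4 (I(y) = -(y + 8)/4 = -(8 + y)/4 = -2 - y/4)
((-4 + 1)**2*I(-12))*131 = ((-4 + 1)**2*(-2 - 1/4*(-12)))*131 = ((-3)**2*(-2 + 3))*131 = (9*1)*131 = 9*131 = 1179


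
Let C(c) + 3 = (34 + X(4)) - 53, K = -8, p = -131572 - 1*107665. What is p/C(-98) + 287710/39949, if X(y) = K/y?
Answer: 9564183953/958776 ≈ 9975.4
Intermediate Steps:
p = -239237 (p = -131572 - 107665 = -239237)
X(y) = -8/y
C(c) = -24 (C(c) = -3 + ((34 - 8/4) - 53) = -3 + ((34 - 8*1/4) - 53) = -3 + ((34 - 2) - 53) = -3 + (32 - 53) = -3 - 21 = -24)
p/C(-98) + 287710/39949 = -239237/(-24) + 287710/39949 = -239237*(-1/24) + 287710*(1/39949) = 239237/24 + 287710/39949 = 9564183953/958776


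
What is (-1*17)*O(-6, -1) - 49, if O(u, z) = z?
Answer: -32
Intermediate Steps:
(-1*17)*O(-6, -1) - 49 = -1*17*(-1) - 49 = -17*(-1) - 49 = 17 - 49 = -32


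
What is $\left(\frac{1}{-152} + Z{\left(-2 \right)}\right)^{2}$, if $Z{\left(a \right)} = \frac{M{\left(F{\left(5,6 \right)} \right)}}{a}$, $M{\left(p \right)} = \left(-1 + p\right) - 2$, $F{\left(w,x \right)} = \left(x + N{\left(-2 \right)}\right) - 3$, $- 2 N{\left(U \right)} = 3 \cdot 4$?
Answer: $\frac{207025}{23104} \approx 8.9606$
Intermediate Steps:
$N{\left(U \right)} = -6$ ($N{\left(U \right)} = - \frac{3 \cdot 4}{2} = \left(- \frac{1}{2}\right) 12 = -6$)
$F{\left(w,x \right)} = -9 + x$ ($F{\left(w,x \right)} = \left(x - 6\right) - 3 = \left(-6 + x\right) - 3 = -9 + x$)
$M{\left(p \right)} = -3 + p$
$Z{\left(a \right)} = - \frac{6}{a}$ ($Z{\left(a \right)} = \frac{-3 + \left(-9 + 6\right)}{a} = \frac{-3 - 3}{a} = - \frac{6}{a}$)
$\left(\frac{1}{-152} + Z{\left(-2 \right)}\right)^{2} = \left(\frac{1}{-152} - \frac{6}{-2}\right)^{2} = \left(- \frac{1}{152} - -3\right)^{2} = \left(- \frac{1}{152} + 3\right)^{2} = \left(\frac{455}{152}\right)^{2} = \frac{207025}{23104}$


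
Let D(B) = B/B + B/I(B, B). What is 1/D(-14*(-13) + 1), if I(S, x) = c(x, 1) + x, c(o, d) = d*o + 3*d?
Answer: 123/184 ≈ 0.66848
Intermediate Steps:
c(o, d) = 3*d + d*o
I(S, x) = 3 + 2*x (I(S, x) = 1*(3 + x) + x = (3 + x) + x = 3 + 2*x)
D(B) = 1 + B/(3 + 2*B) (D(B) = B/B + B/(3 + 2*B) = 1 + B/(3 + 2*B))
1/D(-14*(-13) + 1) = 1/(3*(1 + (-14*(-13) + 1))/(3 + 2*(-14*(-13) + 1))) = 1/(3*(1 + (182 + 1))/(3 + 2*(182 + 1))) = 1/(3*(1 + 183)/(3 + 2*183)) = 1/(3*184/(3 + 366)) = 1/(3*184/369) = 1/(3*(1/369)*184) = 1/(184/123) = 123/184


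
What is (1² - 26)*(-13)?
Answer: 325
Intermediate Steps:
(1² - 26)*(-13) = (1 - 26)*(-13) = -25*(-13) = 325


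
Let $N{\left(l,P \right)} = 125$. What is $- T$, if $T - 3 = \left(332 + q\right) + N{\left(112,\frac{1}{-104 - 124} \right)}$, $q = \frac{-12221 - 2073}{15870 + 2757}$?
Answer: $- \frac{1222018}{2661} \approx -459.23$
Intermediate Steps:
$q = - \frac{2042}{2661}$ ($q = - \frac{14294}{18627} = \left(-14294\right) \frac{1}{18627} = - \frac{2042}{2661} \approx -0.76738$)
$T = \frac{1222018}{2661}$ ($T = 3 + \left(\left(332 - \frac{2042}{2661}\right) + 125\right) = 3 + \left(\frac{881410}{2661} + 125\right) = 3 + \frac{1214035}{2661} = \frac{1222018}{2661} \approx 459.23$)
$- T = \left(-1\right) \frac{1222018}{2661} = - \frac{1222018}{2661}$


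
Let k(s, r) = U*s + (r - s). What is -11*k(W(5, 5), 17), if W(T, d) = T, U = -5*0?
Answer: -132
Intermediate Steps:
U = 0
k(s, r) = r - s (k(s, r) = 0*s + (r - s) = 0 + (r - s) = r - s)
-11*k(W(5, 5), 17) = -11*(17 - 1*5) = -11*(17 - 5) = -11*12 = -132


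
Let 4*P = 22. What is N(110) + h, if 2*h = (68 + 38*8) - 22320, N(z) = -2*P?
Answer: -10985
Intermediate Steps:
P = 11/2 (P = (¼)*22 = 11/2 ≈ 5.5000)
N(z) = -11 (N(z) = -2*11/2 = -11)
h = -10974 (h = ((68 + 38*8) - 22320)/2 = ((68 + 304) - 22320)/2 = (372 - 22320)/2 = (½)*(-21948) = -10974)
N(110) + h = -11 - 10974 = -10985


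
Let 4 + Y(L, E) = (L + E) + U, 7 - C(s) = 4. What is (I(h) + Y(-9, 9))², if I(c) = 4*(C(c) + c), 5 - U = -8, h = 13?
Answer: 5329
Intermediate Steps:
C(s) = 3 (C(s) = 7 - 1*4 = 7 - 4 = 3)
U = 13 (U = 5 - 1*(-8) = 5 + 8 = 13)
Y(L, E) = 9 + E + L (Y(L, E) = -4 + ((L + E) + 13) = -4 + ((E + L) + 13) = -4 + (13 + E + L) = 9 + E + L)
I(c) = 12 + 4*c (I(c) = 4*(3 + c) = 12 + 4*c)
(I(h) + Y(-9, 9))² = ((12 + 4*13) + (9 + 9 - 9))² = ((12 + 52) + 9)² = (64 + 9)² = 73² = 5329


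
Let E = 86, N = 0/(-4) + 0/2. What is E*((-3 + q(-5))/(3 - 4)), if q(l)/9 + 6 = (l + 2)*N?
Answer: 4902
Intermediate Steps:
N = 0 (N = 0*(-1/4) + 0*(1/2) = 0 + 0 = 0)
q(l) = -54 (q(l) = -54 + 9*((l + 2)*0) = -54 + 9*((2 + l)*0) = -54 + 9*0 = -54 + 0 = -54)
E*((-3 + q(-5))/(3 - 4)) = 86*((-3 - 54)/(3 - 4)) = 86*(-57/(-1)) = 86*(-57*(-1)) = 86*57 = 4902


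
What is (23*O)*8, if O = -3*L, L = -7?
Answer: 3864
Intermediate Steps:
O = 21 (O = -3*(-7) = 21)
(23*O)*8 = (23*21)*8 = 483*8 = 3864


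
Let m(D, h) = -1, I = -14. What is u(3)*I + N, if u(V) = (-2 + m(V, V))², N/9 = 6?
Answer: -72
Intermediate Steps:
N = 54 (N = 9*6 = 54)
u(V) = 9 (u(V) = (-2 - 1)² = (-3)² = 9)
u(3)*I + N = 9*(-14) + 54 = -126 + 54 = -72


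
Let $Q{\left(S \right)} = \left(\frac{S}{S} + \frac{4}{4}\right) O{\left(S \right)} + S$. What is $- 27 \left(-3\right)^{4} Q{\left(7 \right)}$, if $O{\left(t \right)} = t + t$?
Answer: $-76545$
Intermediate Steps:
$O{\left(t \right)} = 2 t$
$Q{\left(S \right)} = 5 S$ ($Q{\left(S \right)} = \left(\frac{S}{S} + \frac{4}{4}\right) 2 S + S = \left(1 + 4 \cdot \frac{1}{4}\right) 2 S + S = \left(1 + 1\right) 2 S + S = 2 \cdot 2 S + S = 4 S + S = 5 S$)
$- 27 \left(-3\right)^{4} Q{\left(7 \right)} = - 27 \left(-3\right)^{4} \cdot 5 \cdot 7 = \left(-27\right) 81 \cdot 35 = \left(-2187\right) 35 = -76545$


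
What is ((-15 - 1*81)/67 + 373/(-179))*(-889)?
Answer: 37493575/11993 ≈ 3126.3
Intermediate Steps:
((-15 - 1*81)/67 + 373/(-179))*(-889) = ((-15 - 81)*(1/67) + 373*(-1/179))*(-889) = (-96*1/67 - 373/179)*(-889) = (-96/67 - 373/179)*(-889) = -42175/11993*(-889) = 37493575/11993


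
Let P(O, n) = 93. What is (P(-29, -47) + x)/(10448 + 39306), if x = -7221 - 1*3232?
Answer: -5180/24877 ≈ -0.20822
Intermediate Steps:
x = -10453 (x = -7221 - 3232 = -10453)
(P(-29, -47) + x)/(10448 + 39306) = (93 - 10453)/(10448 + 39306) = -10360/49754 = -10360*1/49754 = -5180/24877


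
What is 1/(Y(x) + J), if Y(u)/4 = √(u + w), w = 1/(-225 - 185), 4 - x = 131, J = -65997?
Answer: -4509795/297633079471 - 2*I*√21349110/892899238413 ≈ -1.5152e-5 - 1.0349e-8*I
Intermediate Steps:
x = -127 (x = 4 - 1*131 = 4 - 131 = -127)
w = -1/410 (w = 1/(-410) = -1/410 ≈ -0.0024390)
Y(u) = 4*√(-1/410 + u) (Y(u) = 4*√(u - 1/410) = 4*√(-1/410 + u))
1/(Y(x) + J) = 1/(2*√(-410 + 168100*(-127))/205 - 65997) = 1/(2*√(-410 - 21348700)/205 - 65997) = 1/(2*√(-21349110)/205 - 65997) = 1/(2*(I*√21349110)/205 - 65997) = 1/(2*I*√21349110/205 - 65997) = 1/(-65997 + 2*I*√21349110/205)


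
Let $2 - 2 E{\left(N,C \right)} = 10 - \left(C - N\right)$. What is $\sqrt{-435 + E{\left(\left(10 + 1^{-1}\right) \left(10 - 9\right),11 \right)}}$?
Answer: $i \sqrt{439} \approx 20.952 i$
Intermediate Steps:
$E{\left(N,C \right)} = -4 + \frac{C}{2} - \frac{N}{2}$ ($E{\left(N,C \right)} = 1 - \frac{10 - \left(C - N\right)}{2} = 1 - \frac{10 + N - C}{2} = 1 - \left(5 + \frac{N}{2} - \frac{C}{2}\right) = -4 + \frac{C}{2} - \frac{N}{2}$)
$\sqrt{-435 + E{\left(\left(10 + 1^{-1}\right) \left(10 - 9\right),11 \right)}} = \sqrt{-435 - \left(- \frac{3}{2} + \frac{\left(10 + 1^{-1}\right) \left(10 - 9\right)}{2}\right)} = \sqrt{-435 - \left(- \frac{3}{2} + \frac{1}{2} \left(10 + 1\right) 1\right)} = \sqrt{-435 - \left(- \frac{3}{2} + \frac{1}{2} \cdot 11 \cdot 1\right)} = \sqrt{-435 - 4} = \sqrt{-439} = i \sqrt{439}$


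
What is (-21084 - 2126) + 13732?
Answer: -9478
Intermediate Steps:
(-21084 - 2126) + 13732 = -23210 + 13732 = -9478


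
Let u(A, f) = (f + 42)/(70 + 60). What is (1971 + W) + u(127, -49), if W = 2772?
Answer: 616583/130 ≈ 4742.9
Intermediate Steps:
u(A, f) = 21/65 + f/130 (u(A, f) = (42 + f)/130 = (42 + f)*(1/130) = 21/65 + f/130)
(1971 + W) + u(127, -49) = (1971 + 2772) + (21/65 + (1/130)*(-49)) = 4743 + (21/65 - 49/130) = 4743 - 7/130 = 616583/130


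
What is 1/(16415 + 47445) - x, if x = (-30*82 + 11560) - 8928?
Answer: -10983919/63860 ≈ -172.00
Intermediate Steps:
x = 172 (x = (-2460 + 11560) - 8928 = 9100 - 8928 = 172)
1/(16415 + 47445) - x = 1/(16415 + 47445) - 1*172 = 1/63860 - 172 = -10983919/63860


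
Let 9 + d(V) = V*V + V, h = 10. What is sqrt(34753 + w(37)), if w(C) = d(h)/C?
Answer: sqrt(47580594)/37 ≈ 186.43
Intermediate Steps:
d(V) = -9 + V + V**2 (d(V) = -9 + (V*V + V) = -9 + (V**2 + V) = -9 + (V + V**2) = -9 + V + V**2)
w(C) = 101/C (w(C) = (-9 + 10 + 10**2)/C = (-9 + 10 + 100)/C = 101/C)
sqrt(34753 + w(37)) = sqrt(34753 + 101/37) = sqrt(1285962/37) = sqrt(47580594)/37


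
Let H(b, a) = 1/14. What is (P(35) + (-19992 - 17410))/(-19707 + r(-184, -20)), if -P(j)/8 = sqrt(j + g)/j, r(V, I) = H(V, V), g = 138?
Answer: 523628/275897 + 16*sqrt(173)/1379485 ≈ 1.8981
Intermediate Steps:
H(b, a) = 1/14
r(V, I) = 1/14
P(j) = -8*sqrt(138 + j)/j (P(j) = -8*sqrt(j + 138)/j = -8*sqrt(138 + j)/j)
(P(35) + (-19992 - 17410))/(-19707 + r(-184, -20)) = (-8*sqrt(138 + 35)/35 + (-19992 - 17410))/(-19707 + 1/14) = (-8*1/35*sqrt(173) - 37402)/(-275897/14) = (-8*sqrt(173)/35 - 37402)*(-14/275897) = (-37402 - 8*sqrt(173)/35)*(-14/275897) = 523628/275897 + 16*sqrt(173)/1379485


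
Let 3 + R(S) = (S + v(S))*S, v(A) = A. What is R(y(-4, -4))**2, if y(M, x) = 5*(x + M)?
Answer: 10220809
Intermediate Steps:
y(M, x) = 5*M + 5*x (y(M, x) = 5*(M + x) = 5*M + 5*x)
R(S) = -3 + 2*S**2 (R(S) = -3 + (S + S)*S = -3 + (2*S)*S = -3 + 2*S**2)
R(y(-4, -4))**2 = (-3 + 2*(5*(-4) + 5*(-4))**2)**2 = (-3 + 2*(-20 - 20)**2)**2 = (-3 + 2*(-40)**2)**2 = (-3 + 2*1600)**2 = (-3 + 3200)**2 = 3197**2 = 10220809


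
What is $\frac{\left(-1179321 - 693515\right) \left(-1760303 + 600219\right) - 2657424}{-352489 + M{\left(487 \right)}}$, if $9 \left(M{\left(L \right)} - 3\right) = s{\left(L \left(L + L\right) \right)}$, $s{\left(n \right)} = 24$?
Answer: $- \frac{130358665248}{21149} \approx -6.1638 \cdot 10^{6}$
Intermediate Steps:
$M{\left(L \right)} = \frac{17}{3}$ ($M{\left(L \right)} = 3 + \frac{1}{9} \cdot 24 = 3 + \frac{8}{3} = \frac{17}{3}$)
$\frac{\left(-1179321 - 693515\right) \left(-1760303 + 600219\right) - 2657424}{-352489 + M{\left(487 \right)}} = \frac{\left(-1179321 - 693515\right) \left(-1760303 + 600219\right) - 2657424}{-352489 + \frac{17}{3}} = \frac{\left(-1872836\right) \left(-1160084\right) - 2657424}{- \frac{1057450}{3}} = \left(2172647078224 - 2657424\right) \left(- \frac{3}{1057450}\right) = 2172644420800 \left(- \frac{3}{1057450}\right) = - \frac{130358665248}{21149}$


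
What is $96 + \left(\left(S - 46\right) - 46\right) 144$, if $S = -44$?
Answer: $-19488$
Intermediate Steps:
$96 + \left(\left(S - 46\right) - 46\right) 144 = 96 + \left(\left(-44 - 46\right) - 46\right) 144 = 96 + \left(-90 - 46\right) 144 = 96 - 19584 = -19488$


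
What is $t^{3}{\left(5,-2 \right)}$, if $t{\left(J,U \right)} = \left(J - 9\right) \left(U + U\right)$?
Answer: $4096$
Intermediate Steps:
$t{\left(J,U \right)} = 2 U \left(-9 + J\right)$ ($t{\left(J,U \right)} = \left(-9 + J\right) 2 U = 2 U \left(-9 + J\right)$)
$t^{3}{\left(5,-2 \right)} = \left(2 \left(-2\right) \left(-9 + 5\right)\right)^{3} = \left(2 \left(-2\right) \left(-4\right)\right)^{3} = 16^{3} = 4096$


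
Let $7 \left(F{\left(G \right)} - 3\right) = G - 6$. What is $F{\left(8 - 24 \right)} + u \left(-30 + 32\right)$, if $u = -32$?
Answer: $- \frac{449}{7} \approx -64.143$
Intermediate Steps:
$F{\left(G \right)} = \frac{15}{7} + \frac{G}{7}$ ($F{\left(G \right)} = 3 + \frac{G - 6}{7} = 3 + \frac{-6 + G}{7} = 3 + \left(- \frac{6}{7} + \frac{G}{7}\right) = \frac{15}{7} + \frac{G}{7}$)
$F{\left(8 - 24 \right)} + u \left(-30 + 32\right) = \left(\frac{15}{7} + \frac{8 - 24}{7}\right) - 32 \left(-30 + 32\right) = \left(\frac{15}{7} + \frac{8 - 24}{7}\right) - 64 = \left(\frac{15}{7} + \frac{1}{7} \left(-16\right)\right) - 64 = \left(\frac{15}{7} - \frac{16}{7}\right) - 64 = - \frac{1}{7} - 64 = - \frac{449}{7}$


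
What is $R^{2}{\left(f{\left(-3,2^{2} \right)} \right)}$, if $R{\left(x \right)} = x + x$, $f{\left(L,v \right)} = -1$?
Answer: $4$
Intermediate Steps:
$R{\left(x \right)} = 2 x$
$R^{2}{\left(f{\left(-3,2^{2} \right)} \right)} = \left(2 \left(-1\right)\right)^{2} = \left(-2\right)^{2} = 4$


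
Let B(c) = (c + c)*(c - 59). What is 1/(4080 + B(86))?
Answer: 1/8724 ≈ 0.00011463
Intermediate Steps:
B(c) = 2*c*(-59 + c) (B(c) = (2*c)*(-59 + c) = 2*c*(-59 + c))
1/(4080 + B(86)) = 1/(4080 + 2*86*(-59 + 86)) = 1/(4080 + 2*86*27) = 1/(4080 + 4644) = 1/8724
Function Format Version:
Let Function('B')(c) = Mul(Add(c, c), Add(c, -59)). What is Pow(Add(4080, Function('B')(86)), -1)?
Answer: Rational(1, 8724) ≈ 0.00011463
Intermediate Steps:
Function('B')(c) = Mul(2, c, Add(-59, c)) (Function('B')(c) = Mul(Mul(2, c), Add(-59, c)) = Mul(2, c, Add(-59, c)))
Pow(Add(4080, Function('B')(86)), -1) = Pow(Add(4080, Mul(2, 86, Add(-59, 86))), -1) = Pow(Add(4080, Mul(2, 86, 27)), -1) = Pow(Add(4080, 4644), -1) = Pow(8724, -1) = Rational(1, 8724)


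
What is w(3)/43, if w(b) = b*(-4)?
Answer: -12/43 ≈ -0.27907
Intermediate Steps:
w(b) = -4*b
w(3)/43 = (-4*3)/43 = (1/43)*(-12) = -12/43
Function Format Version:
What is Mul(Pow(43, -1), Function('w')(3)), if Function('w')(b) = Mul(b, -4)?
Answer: Rational(-12, 43) ≈ -0.27907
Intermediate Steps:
Function('w')(b) = Mul(-4, b)
Mul(Pow(43, -1), Function('w')(3)) = Mul(Pow(43, -1), Mul(-4, 3)) = Mul(Rational(1, 43), -12) = Rational(-12, 43)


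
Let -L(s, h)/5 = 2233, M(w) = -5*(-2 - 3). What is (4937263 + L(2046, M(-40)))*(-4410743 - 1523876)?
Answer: -29234514786662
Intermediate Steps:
M(w) = 25 (M(w) = -5*(-5) = 25)
L(s, h) = -11165 (L(s, h) = -5*2233 = -11165)
(4937263 + L(2046, M(-40)))*(-4410743 - 1523876) = (4937263 - 11165)*(-4410743 - 1523876) = 4926098*(-5934619) = -29234514786662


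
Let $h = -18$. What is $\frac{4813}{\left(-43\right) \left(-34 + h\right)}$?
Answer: $\frac{4813}{2236} \approx 2.1525$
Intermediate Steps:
$\frac{4813}{\left(-43\right) \left(-34 + h\right)} = \frac{4813}{\left(-43\right) \left(-34 - 18\right)} = \frac{4813}{\left(-43\right) \left(-52\right)} = \frac{4813}{2236}$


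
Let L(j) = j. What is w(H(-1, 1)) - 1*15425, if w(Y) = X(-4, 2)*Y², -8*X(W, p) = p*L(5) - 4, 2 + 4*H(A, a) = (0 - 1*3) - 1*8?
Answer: -987707/64 ≈ -15433.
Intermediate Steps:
H(A, a) = -13/4 (H(A, a) = -½ + ((0 - 1*3) - 1*8)/4 = -½ + ((0 - 3) - 8)/4 = -½ + (-3 - 8)/4 = -½ + (¼)*(-11) = -½ - 11/4 = -13/4)
X(W, p) = ½ - 5*p/8 (X(W, p) = -(p*5 - 4)/8 = -(5*p - 4)/8 = -(-4 + 5*p)/8 = ½ - 5*p/8)
w(Y) = -3*Y²/4 (w(Y) = (½ - 5/8*2)*Y² = (½ - 5/4)*Y² = -3*Y²/4)
w(H(-1, 1)) - 1*15425 = -3*(-13/4)²/4 - 1*15425 = -¾*169/16 - 15425 = -507/64 - 15425 = -987707/64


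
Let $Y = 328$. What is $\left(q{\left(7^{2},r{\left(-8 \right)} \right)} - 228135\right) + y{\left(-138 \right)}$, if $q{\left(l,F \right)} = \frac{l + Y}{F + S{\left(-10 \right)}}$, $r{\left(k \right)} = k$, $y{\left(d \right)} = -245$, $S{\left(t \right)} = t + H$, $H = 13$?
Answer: $- \frac{1142277}{5} \approx -2.2846 \cdot 10^{5}$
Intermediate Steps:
$S{\left(t \right)} = 13 + t$ ($S{\left(t \right)} = t + 13 = 13 + t$)
$q{\left(l,F \right)} = \frac{328 + l}{3 + F}$ ($q{\left(l,F \right)} = \frac{l + 328}{F + \left(13 - 10\right)} = \frac{328 + l}{F + 3} = \frac{328 + l}{3 + F}$)
$\left(q{\left(7^{2},r{\left(-8 \right)} \right)} - 228135\right) + y{\left(-138 \right)} = \left(\frac{328 + 7^{2}}{3 - 8} - 228135\right) - 245 = \left(\frac{328 + 49}{-5} - 228135\right) - 245 = \left(\left(- \frac{1}{5}\right) 377 - 228135\right) - 245 = \left(- \frac{377}{5} - 228135\right) - 245 = - \frac{1141052}{5} - 245 = - \frac{1142277}{5}$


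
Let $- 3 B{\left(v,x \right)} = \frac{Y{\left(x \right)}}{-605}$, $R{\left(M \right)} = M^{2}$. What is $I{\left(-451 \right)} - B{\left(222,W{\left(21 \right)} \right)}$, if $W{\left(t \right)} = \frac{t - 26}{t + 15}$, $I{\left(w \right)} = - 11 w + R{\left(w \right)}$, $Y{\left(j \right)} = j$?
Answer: $\frac{2722874617}{13068} \approx 2.0836 \cdot 10^{5}$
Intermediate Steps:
$I{\left(w \right)} = w^{2} - 11 w$ ($I{\left(w \right)} = - 11 w + w^{2} = w^{2} - 11 w$)
$W{\left(t \right)} = \frac{-26 + t}{15 + t}$
$B{\left(v,x \right)} = \frac{x}{1815}$ ($B{\left(v,x \right)} = - \frac{x \frac{1}{-605}}{3} = - \frac{x \left(- \frac{1}{605}\right)}{3} = - \frac{\left(- \frac{1}{605}\right) x}{3} = \frac{x}{1815}$)
$I{\left(-451 \right)} - B{\left(222,W{\left(21 \right)} \right)} = - 451 \left(-11 - 451\right) - \frac{\frac{1}{15 + 21} \left(-26 + 21\right)}{1815} = \left(-451\right) \left(-462\right) - \frac{\frac{1}{36} \left(-5\right)}{1815} = 208362 - \frac{\frac{1}{36} \left(-5\right)}{1815} = 208362 - \frac{1}{1815} \left(- \frac{5}{36}\right) = 208362 - - \frac{1}{13068} = 208362 + \frac{1}{13068} = \frac{2722874617}{13068}$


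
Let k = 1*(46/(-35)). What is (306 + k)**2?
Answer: 113720896/1225 ≈ 92833.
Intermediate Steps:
k = -46/35 (k = 1*(46*(-1/35)) = 1*(-46/35) = -46/35 ≈ -1.3143)
(306 + k)**2 = (306 - 46/35)**2 = (10664/35)**2 = 113720896/1225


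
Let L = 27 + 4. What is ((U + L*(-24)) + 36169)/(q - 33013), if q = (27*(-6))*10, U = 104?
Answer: -35529/34633 ≈ -1.0259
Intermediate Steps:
L = 31
q = -1620 (q = -162*10 = -1620)
((U + L*(-24)) + 36169)/(q - 33013) = ((104 + 31*(-24)) + 36169)/(-1620 - 33013) = ((104 - 744) + 36169)/(-34633) = (-640 + 36169)*(-1/34633) = 35529*(-1/34633) = -35529/34633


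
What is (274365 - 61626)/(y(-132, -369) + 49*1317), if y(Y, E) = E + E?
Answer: 70913/21265 ≈ 3.3347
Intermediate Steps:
y(Y, E) = 2*E
(274365 - 61626)/(y(-132, -369) + 49*1317) = (274365 - 61626)/(2*(-369) + 49*1317) = 212739/(-738 + 64533) = 212739/63795 = 212739*(1/63795) = 70913/21265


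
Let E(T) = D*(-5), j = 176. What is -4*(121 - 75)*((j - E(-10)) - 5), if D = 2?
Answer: -33304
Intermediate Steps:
E(T) = -10 (E(T) = 2*(-5) = -10)
-4*(121 - 75)*((j - E(-10)) - 5) = -4*(121 - 75)*((176 - 1*(-10)) - 5) = -184*((176 + 10) - 5) = -184*(186 - 5) = -184*181 = -4*8326 = -33304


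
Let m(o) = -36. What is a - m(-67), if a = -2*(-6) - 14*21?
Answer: -246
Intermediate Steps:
a = -282 (a = 12 - 294 = -282)
a - m(-67) = -282 - 1*(-36) = -282 + 36 = -246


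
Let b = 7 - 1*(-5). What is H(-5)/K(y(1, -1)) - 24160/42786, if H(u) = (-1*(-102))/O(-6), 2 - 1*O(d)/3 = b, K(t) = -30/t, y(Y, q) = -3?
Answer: -967681/1069650 ≈ -0.90467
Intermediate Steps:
b = 12 (b = 7 + 5 = 12)
O(d) = -30 (O(d) = 6 - 3*12 = 6 - 36 = -30)
H(u) = -17/5 (H(u) = -1*(-102)/(-30) = 102*(-1/30) = -17/5)
H(-5)/K(y(1, -1)) - 24160/42786 = -17/(5*((-30/(-3)))) - 24160/42786 = -17/(5*((-30*(-⅓)))) - 24160*1/42786 = -17/5/10 - 12080/21393 = -17/5*⅒ - 12080/21393 = -17/50 - 12080/21393 = -967681/1069650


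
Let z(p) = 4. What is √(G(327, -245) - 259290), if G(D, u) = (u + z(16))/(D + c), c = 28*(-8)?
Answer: I*√2750832433/103 ≈ 509.21*I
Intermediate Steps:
c = -224
G(D, u) = (4 + u)/(-224 + D) (G(D, u) = (u + 4)/(D - 224) = (4 + u)/(-224 + D))
√(G(327, -245) - 259290) = √((4 - 245)/(-224 + 327) - 259290) = √(-241/103 - 259290) = √(-26707111/103) = I*√2750832433/103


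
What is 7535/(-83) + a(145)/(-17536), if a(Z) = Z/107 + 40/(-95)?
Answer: -268628091697/2959007104 ≈ -90.783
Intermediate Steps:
a(Z) = -8/19 + Z/107 (a(Z) = Z*(1/107) + 40*(-1/95) = Z/107 - 8/19 = -8/19 + Z/107)
7535/(-83) + a(145)/(-17536) = 7535/(-83) + (-8/19 + (1/107)*145)/(-17536) = 7535*(-1/83) + (-8/19 + 145/107)*(-1/17536) = -7535/83 + (1899/2033)*(-1/17536) = -7535/83 - 1899/35650688 = -268628091697/2959007104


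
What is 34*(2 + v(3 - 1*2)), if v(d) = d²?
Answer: 102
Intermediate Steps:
34*(2 + v(3 - 1*2)) = 34*(2 + (3 - 1*2)²) = 34*(2 + (3 - 2)²) = 34*(2 + 1²) = 34*(2 + 1) = 34*3 = 102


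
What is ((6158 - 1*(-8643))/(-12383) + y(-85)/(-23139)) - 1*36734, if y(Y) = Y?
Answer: -10525743153742/286530237 ≈ -36735.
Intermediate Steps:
((6158 - 1*(-8643))/(-12383) + y(-85)/(-23139)) - 1*36734 = ((6158 - 1*(-8643))/(-12383) - 85/(-23139)) - 1*36734 = ((6158 + 8643)*(-1/12383) - 85*(-1/23139)) - 36734 = (14801*(-1/12383) + 85/23139) - 36734 = (-14801/12383 + 85/23139) - 36734 = -341427784/286530237 - 36734 = -10525743153742/286530237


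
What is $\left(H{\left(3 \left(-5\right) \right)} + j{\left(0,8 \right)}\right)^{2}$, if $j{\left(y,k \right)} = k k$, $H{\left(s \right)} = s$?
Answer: $2401$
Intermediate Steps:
$j{\left(y,k \right)} = k^{2}$
$\left(H{\left(3 \left(-5\right) \right)} + j{\left(0,8 \right)}\right)^{2} = \left(3 \left(-5\right) + 8^{2}\right)^{2} = \left(-15 + 64\right)^{2} = 49^{2} = 2401$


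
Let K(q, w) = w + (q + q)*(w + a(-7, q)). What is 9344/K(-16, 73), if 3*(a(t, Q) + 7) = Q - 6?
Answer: -28032/5413 ≈ -5.1786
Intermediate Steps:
a(t, Q) = -9 + Q/3 (a(t, Q) = -7 + (Q - 6)/3 = -7 + (-6 + Q)/3 = -7 + (-2 + Q/3) = -9 + Q/3)
K(q, w) = w + 2*q*(-9 + w + q/3) (K(q, w) = w + (q + q)*(w + (-9 + q/3)) = w + (2*q)*(-9 + w + q/3) = w + 2*q*(-9 + w + q/3))
9344/K(-16, 73) = 9344/(73 + 2*(-16)*73 + (⅔)*(-16)*(-27 - 16)) = 9344/(73 - 2336 + (⅔)*(-16)*(-43)) = 9344/(73 - 2336 + 1376/3) = 9344/(-5413/3) = 9344*(-3/5413) = -28032/5413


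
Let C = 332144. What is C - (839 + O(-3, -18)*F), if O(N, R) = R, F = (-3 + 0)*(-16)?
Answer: 332169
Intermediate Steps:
F = 48 (F = -3*(-16) = 48)
C - (839 + O(-3, -18)*F) = 332144 - (839 - 18*48) = 332144 - (839 - 864) = 332144 - 1*(-25) = 332144 + 25 = 332169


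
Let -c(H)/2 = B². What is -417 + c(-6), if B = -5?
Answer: -467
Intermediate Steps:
c(H) = -50 (c(H) = -2*(-5)² = -2*25 = -50)
-417 + c(-6) = -417 - 50 = -467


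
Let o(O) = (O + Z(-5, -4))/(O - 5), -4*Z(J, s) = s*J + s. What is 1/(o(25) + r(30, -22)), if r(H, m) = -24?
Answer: -20/459 ≈ -0.043573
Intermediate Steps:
Z(J, s) = -s/4 - J*s/4 (Z(J, s) = -(s*J + s)/4 = -(J*s + s)/4 = -(s + J*s)/4 = -s/4 - J*s/4)
o(O) = (-4 + O)/(-5 + O) (o(O) = (O - 1/4*(-4)*(1 - 5))/(O - 5) = (O - 1/4*(-4)*(-4))/(-5 + O) = (O - 4)/(-5 + O) = (-4 + O)/(-5 + O))
1/(o(25) + r(30, -22)) = 1/((-4 + 25)/(-5 + 25) - 24) = 1/(21/20 - 24) = 1/(-459/20) = -20/459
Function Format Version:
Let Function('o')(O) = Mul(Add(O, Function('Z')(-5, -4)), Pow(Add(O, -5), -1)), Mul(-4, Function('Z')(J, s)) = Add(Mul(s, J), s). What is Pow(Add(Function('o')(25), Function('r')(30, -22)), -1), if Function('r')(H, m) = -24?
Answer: Rational(-20, 459) ≈ -0.043573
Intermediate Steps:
Function('Z')(J, s) = Add(Mul(Rational(-1, 4), s), Mul(Rational(-1, 4), J, s)) (Function('Z')(J, s) = Mul(Rational(-1, 4), Add(Mul(s, J), s)) = Mul(Rational(-1, 4), Add(Mul(J, s), s)) = Mul(Rational(-1, 4), Add(s, Mul(J, s))) = Add(Mul(Rational(-1, 4), s), Mul(Rational(-1, 4), J, s)))
Function('o')(O) = Mul(Pow(Add(-5, O), -1), Add(-4, O)) (Function('o')(O) = Mul(Add(O, Mul(Rational(-1, 4), -4, Add(1, -5))), Pow(Add(O, -5), -1)) = Mul(Add(O, Mul(Rational(-1, 4), -4, -4)), Pow(Add(-5, O), -1)) = Mul(Add(O, -4), Pow(Add(-5, O), -1)) = Mul(Add(-4, O), Pow(Add(-5, O), -1)) = Mul(Pow(Add(-5, O), -1), Add(-4, O)))
Pow(Add(Function('o')(25), Function('r')(30, -22)), -1) = Pow(Add(Mul(Pow(Add(-5, 25), -1), Add(-4, 25)), -24), -1) = Pow(Add(Mul(Pow(20, -1), 21), -24), -1) = Pow(Add(Mul(Rational(1, 20), 21), -24), -1) = Pow(Add(Rational(21, 20), -24), -1) = Pow(Rational(-459, 20), -1) = Rational(-20, 459)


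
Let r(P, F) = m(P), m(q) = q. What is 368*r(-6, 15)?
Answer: -2208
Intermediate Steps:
r(P, F) = P
368*r(-6, 15) = 368*(-6) = -2208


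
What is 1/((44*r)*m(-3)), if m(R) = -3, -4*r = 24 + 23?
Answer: 1/1551 ≈ 0.00064475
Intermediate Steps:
r = -47/4 (r = -(24 + 23)/4 = -1/4*47 = -47/4 ≈ -11.750)
1/((44*r)*m(-3)) = 1/((44*(-47/4))*(-3)) = 1/(-517*(-3)) = 1/1551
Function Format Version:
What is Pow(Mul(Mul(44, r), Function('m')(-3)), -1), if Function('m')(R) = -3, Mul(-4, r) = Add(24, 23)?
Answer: Rational(1, 1551) ≈ 0.00064475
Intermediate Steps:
r = Rational(-47, 4) (r = Mul(Rational(-1, 4), Add(24, 23)) = Mul(Rational(-1, 4), 47) = Rational(-47, 4) ≈ -11.750)
Pow(Mul(Mul(44, r), Function('m')(-3)), -1) = Pow(Mul(Mul(44, Rational(-47, 4)), -3), -1) = Pow(Mul(-517, -3), -1) = Pow(1551, -1) = Rational(1, 1551)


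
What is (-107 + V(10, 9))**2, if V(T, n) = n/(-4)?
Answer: 190969/16 ≈ 11936.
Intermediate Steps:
V(T, n) = -n/4 (V(T, n) = n*(-1/4) = -n/4)
(-107 + V(10, 9))**2 = (-107 - 1/4*9)**2 = (-107 - 9/4)**2 = (-437/4)**2 = 190969/16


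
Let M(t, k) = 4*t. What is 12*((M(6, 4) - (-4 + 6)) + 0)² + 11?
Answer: 5819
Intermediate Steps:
12*((M(6, 4) - (-4 + 6)) + 0)² + 11 = 12*((4*6 - (-4 + 6)) + 0)² + 11 = 12*((24 - 1*2) + 0)² + 11 = 12*((24 - 2) + 0)² + 11 = 12*(22 + 0)² + 11 = 12*22² + 11 = 12*484 + 11 = 5808 + 11 = 5819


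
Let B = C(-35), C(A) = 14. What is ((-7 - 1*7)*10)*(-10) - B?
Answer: 1386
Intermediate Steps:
B = 14
((-7 - 1*7)*10)*(-10) - B = ((-7 - 1*7)*10)*(-10) - 1*14 = ((-7 - 7)*10)*(-10) - 14 = -14*10*(-10) - 14 = -140*(-10) - 14 = 1400 - 14 = 1386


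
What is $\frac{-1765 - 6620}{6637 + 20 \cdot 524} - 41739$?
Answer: $- \frac{714454848}{17117} \approx -41740.0$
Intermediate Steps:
$\frac{-1765 - 6620}{6637 + 20 \cdot 524} - 41739 = - \frac{8385}{6637 + 10480} - 41739 = - \frac{8385}{17117} - 41739 = - \frac{714454848}{17117}$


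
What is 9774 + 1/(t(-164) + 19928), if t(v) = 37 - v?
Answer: 196740847/20129 ≈ 9774.0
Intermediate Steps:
9774 + 1/(t(-164) + 19928) = 9774 + 1/((37 - 1*(-164)) + 19928) = 9774 + 1/((37 + 164) + 19928) = 9774 + 1/(201 + 19928) = 9774 + 1/20129 = 196740847/20129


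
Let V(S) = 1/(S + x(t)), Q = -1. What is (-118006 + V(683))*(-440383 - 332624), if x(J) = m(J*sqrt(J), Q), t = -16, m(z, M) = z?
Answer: 42926510958240789/470585 - 49472448*I/470585 ≈ 9.1219e+10 - 105.13*I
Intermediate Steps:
x(J) = J**(3/2) (x(J) = J*sqrt(J) = J**(3/2))
V(S) = 1/(S - 64*I) (V(S) = 1/(S + (-16)**(3/2)) = 1/(S - 64*I))
(-118006 + V(683))*(-440383 - 332624) = (-118006 + 1/(683 - 64*I))*(-440383 - 332624) = (-118006 + (683 + 64*I)/470585)*(-773007) = 91219464042 - 773007*(683 + 64*I)/470585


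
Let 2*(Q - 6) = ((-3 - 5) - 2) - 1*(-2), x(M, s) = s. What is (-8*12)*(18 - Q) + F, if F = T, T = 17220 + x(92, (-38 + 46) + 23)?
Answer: 15715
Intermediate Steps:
Q = 2 (Q = 6 + (((-3 - 5) - 2) - 1*(-2))/2 = 6 + ((-8 - 2) + 2)/2 = 6 + (-10 + 2)/2 = 6 + (½)*(-8) = 6 - 4 = 2)
T = 17251 (T = 17220 + ((-38 + 46) + 23) = 17220 + (8 + 23) = 17220 + 31 = 17251)
F = 17251
(-8*12)*(18 - Q) + F = (-8*12)*(18 - 1*2) + 17251 = -96*(18 - 2) + 17251 = -96*16 + 17251 = -1536 + 17251 = 15715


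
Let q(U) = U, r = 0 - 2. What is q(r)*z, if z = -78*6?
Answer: 936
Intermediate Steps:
r = -2
z = -468 (z = -78*6 = -468)
q(r)*z = -2*(-468) = 936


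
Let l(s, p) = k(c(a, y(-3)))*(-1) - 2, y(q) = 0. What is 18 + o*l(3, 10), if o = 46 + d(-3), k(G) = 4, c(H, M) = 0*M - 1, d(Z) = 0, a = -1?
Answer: -258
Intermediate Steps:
c(H, M) = -1 (c(H, M) = 0 - 1 = -1)
l(s, p) = -6 (l(s, p) = 4*(-1) - 2 = -4 - 2 = -6)
o = 46 (o = 46 + 0 = 46)
18 + o*l(3, 10) = 18 + 46*(-6) = 18 - 276 = -258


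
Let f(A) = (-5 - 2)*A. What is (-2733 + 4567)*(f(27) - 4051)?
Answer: -7776160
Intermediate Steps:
f(A) = -7*A
(-2733 + 4567)*(f(27) - 4051) = (-2733 + 4567)*(-7*27 - 4051) = 1834*(-189 - 4051) = 1834*(-4240) = -7776160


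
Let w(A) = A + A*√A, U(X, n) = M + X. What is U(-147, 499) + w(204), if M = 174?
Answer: 231 + 408*√51 ≈ 3144.7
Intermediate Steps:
U(X, n) = 174 + X
w(A) = A + A^(3/2)
U(-147, 499) + w(204) = (174 - 147) + (204 + 204^(3/2)) = 27 + (204 + 408*√51) = 231 + 408*√51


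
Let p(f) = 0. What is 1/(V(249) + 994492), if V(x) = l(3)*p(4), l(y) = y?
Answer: 1/994492 ≈ 1.0055e-6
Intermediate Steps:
V(x) = 0 (V(x) = 3*0 = 0)
1/(V(249) + 994492) = 1/(0 + 994492) = 1/994492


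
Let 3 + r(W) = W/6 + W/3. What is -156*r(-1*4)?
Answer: 780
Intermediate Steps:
r(W) = -3 + W/2 (r(W) = -3 + (W/6 + W/3) = -3 + W/2)
-156*r(-1*4) = -156*(-3 + (-1*4)/2) = -156*(-3 + (1/2)*(-4)) = -156*(-3 - 2) = -156*(-5) = 780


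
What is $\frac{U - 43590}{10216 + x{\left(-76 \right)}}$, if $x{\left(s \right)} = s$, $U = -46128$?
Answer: $- \frac{14953}{1690} \approx -8.8479$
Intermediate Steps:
$\frac{U - 43590}{10216 + x{\left(-76 \right)}} = \frac{-46128 - 43590}{10216 - 76} = - \frac{89718}{10140} = \left(-89718\right) \frac{1}{10140} = - \frac{14953}{1690}$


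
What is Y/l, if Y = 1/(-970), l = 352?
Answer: -1/341440 ≈ -2.9288e-6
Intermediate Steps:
Y = -1/970 ≈ -0.0010309
Y/l = -1/970/352 = -1/970*1/352 = -1/341440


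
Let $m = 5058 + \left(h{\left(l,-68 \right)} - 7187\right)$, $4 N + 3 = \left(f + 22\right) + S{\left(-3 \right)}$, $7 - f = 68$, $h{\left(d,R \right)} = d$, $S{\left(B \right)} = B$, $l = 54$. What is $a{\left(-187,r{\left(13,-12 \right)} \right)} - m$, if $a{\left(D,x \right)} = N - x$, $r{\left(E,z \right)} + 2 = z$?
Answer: $\frac{8311}{4} \approx 2077.8$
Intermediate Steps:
$f = -61$ ($f = 7 - 68 = -61$)
$r{\left(E,z \right)} = -2 + z$
$N = - \frac{45}{4}$ ($N = - \frac{3}{4} + \frac{\left(-61 + 22\right) - 3}{4} = - \frac{3}{4} + \frac{-39 - 3}{4} = - \frac{3}{4} + \frac{1}{4} \left(-42\right) = - \frac{3}{4} - \frac{21}{2} = - \frac{45}{4} \approx -11.25$)
$a{\left(D,x \right)} = - \frac{45}{4} - x$
$m = -2075$ ($m = 5058 + \left(54 - 7187\right) = 5058 - 7133 = -2075$)
$a{\left(-187,r{\left(13,-12 \right)} \right)} - m = \left(- \frac{45}{4} - \left(-2 - 12\right)\right) - -2075 = \left(- \frac{45}{4} - -14\right) + 2075 = \left(- \frac{45}{4} + 14\right) + 2075 = \frac{11}{4} + 2075 = \frac{8311}{4}$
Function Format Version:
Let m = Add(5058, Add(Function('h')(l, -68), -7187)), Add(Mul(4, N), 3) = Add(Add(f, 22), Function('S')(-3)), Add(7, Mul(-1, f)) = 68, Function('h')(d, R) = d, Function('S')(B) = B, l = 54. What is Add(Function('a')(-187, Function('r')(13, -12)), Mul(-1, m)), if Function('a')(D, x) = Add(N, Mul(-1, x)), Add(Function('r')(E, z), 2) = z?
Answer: Rational(8311, 4) ≈ 2077.8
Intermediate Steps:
f = -61 (f = Add(7, Mul(-1, 68)) = Add(7, -68) = -61)
Function('r')(E, z) = Add(-2, z)
N = Rational(-45, 4) (N = Add(Rational(-3, 4), Mul(Rational(1, 4), Add(Add(-61, 22), -3))) = Add(Rational(-3, 4), Mul(Rational(1, 4), Add(-39, -3))) = Add(Rational(-3, 4), Mul(Rational(1, 4), -42)) = Add(Rational(-3, 4), Rational(-21, 2)) = Rational(-45, 4) ≈ -11.250)
Function('a')(D, x) = Add(Rational(-45, 4), Mul(-1, x))
m = -2075 (m = Add(5058, Add(54, -7187)) = Add(5058, -7133) = -2075)
Add(Function('a')(-187, Function('r')(13, -12)), Mul(-1, m)) = Add(Add(Rational(-45, 4), Mul(-1, Add(-2, -12))), Mul(-1, -2075)) = Add(Add(Rational(-45, 4), Mul(-1, -14)), 2075) = Add(Add(Rational(-45, 4), 14), 2075) = Add(Rational(11, 4), 2075) = Rational(8311, 4)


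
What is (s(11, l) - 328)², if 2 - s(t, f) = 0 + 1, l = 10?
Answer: 106929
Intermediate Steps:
s(t, f) = 1 (s(t, f) = 2 - (0 + 1) = 2 - 1*1 = 2 - 1 = 1)
(s(11, l) - 328)² = (1 - 328)² = (-327)² = 106929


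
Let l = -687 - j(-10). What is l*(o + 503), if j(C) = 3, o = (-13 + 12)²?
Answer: -347760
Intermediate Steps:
o = 1 (o = (-1)² = 1)
l = -690 (l = -687 - 1*3 = -687 - 3 = -690)
l*(o + 503) = -690*(1 + 503) = -690*504 = -347760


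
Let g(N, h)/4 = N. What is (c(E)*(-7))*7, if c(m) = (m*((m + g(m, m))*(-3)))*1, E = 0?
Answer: 0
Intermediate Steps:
g(N, h) = 4*N
c(m) = -15*m² (c(m) = (m*((m + 4*m)*(-3)))*1 = (m*((5*m)*(-3)))*1 = (m*(-15*m))*1 = -15*m²*1 = -15*m²)
(c(E)*(-7))*7 = (-15*0²*(-7))*7 = (-15*0*(-7))*7 = (0*(-7))*7 = 0*7 = 0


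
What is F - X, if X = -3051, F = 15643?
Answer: 18694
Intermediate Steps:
F - X = 15643 - 1*(-3051) = 15643 + 3051 = 18694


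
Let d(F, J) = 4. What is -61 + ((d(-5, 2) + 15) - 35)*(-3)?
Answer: -13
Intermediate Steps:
-61 + ((d(-5, 2) + 15) - 35)*(-3) = -61 + ((4 + 15) - 35)*(-3) = -61 + (19 - 35)*(-3) = -61 - 16*(-3) = -61 + 48 = -13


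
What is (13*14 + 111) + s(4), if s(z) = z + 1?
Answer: 298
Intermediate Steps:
s(z) = 1 + z
(13*14 + 111) + s(4) = (13*14 + 111) + (1 + 4) = (182 + 111) + 5 = 293 + 5 = 298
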